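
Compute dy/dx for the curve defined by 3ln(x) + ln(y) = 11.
Differentiate both sides with respect to x, treating y as y(x). By the chain rule, any term containing y contributes a factor of y' = dy/dx when we differentiate it.

Move every term to one side and write the relation as F(x, y) = 0. Term by term,
  d/dx[3ln(x)] = 3/x
  d/dx[ln(y)] = y'/y
  d/dx[-11] = 0

The pieces without y' make up ∂F/∂x and the coefficient of y' is ∂F/∂y:
  ∂F/∂x = 3/x,
  ∂F/∂y = 1/y.

Since d/dx[F] = ∂F/∂x + (∂F/∂y)·y' = 0, solve for y':
  (∂F/∂y)·y' = -∂F/∂x
  dy/dx = -(∂F/∂x)/(∂F/∂y) = -(3/x)/(1/y) = -3y/x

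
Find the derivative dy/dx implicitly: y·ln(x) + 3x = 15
Differentiate both sides with respect to x, treating y as y(x). By the chain rule, any term containing y contributes a factor of y' = dy/dx when we differentiate it.

Move every term to one side and write the relation as F(x, y) = 0. Term by term,
  d/dx[3x] = 3
  d/dx[y·ln(x)] = y'·ln(x) + y/x
  d/dx[-15] = 0

The pieces without y' make up ∂F/∂x and the coefficient of y' is ∂F/∂y:
  ∂F/∂x = 3 + y/x,
  ∂F/∂y = ln(x).

Since d/dx[F] = ∂F/∂x + (∂F/∂y)·y' = 0, solve for y':
  (∂F/∂y)·y' = -∂F/∂x
  dy/dx = -(∂F/∂x)/(∂F/∂y) = -(3 + y/x)/(ln(x))
        = -((3x + y)/x)/(ln(x)) = (-3x - y)/(x·ln(x))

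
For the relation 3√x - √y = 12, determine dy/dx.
Apply d/dx to both sides, remembering that y depends on x. Each occurrence of y therefore brings in a y' = dy/dx via the chain rule.

With F(x, y) equal to the left-hand side minus the right, differentiate F term by term:
  d/dx[3√(x)] = 3/(2√(x))
  d/dx[-√(y)] = -y'/(2√(y))
  d/dx[-12] = 0
Adding these up, d/dx[F] = 0 becomes
  (3/(2√(x))) + (-1/(2√(y)))·y' = 0,
so isolating y',
  dy/dx = -(3/(2√(x)))/(-1/(2√(y))) = 3√(y)/√(x)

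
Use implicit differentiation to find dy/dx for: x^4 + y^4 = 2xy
Differentiate both sides with respect to x, treating y as y(x). By the chain rule, any term containing y contributes a factor of y' = dy/dx when we differentiate it.

Move every term to one side and write the relation as F(x, y) = 0. Term by term,
  d/dx[x^4] = 4x^3
  d/dx[-2xy] = -2x·y' - 2y
  d/dx[y^4] = 4y^3·y'

The pieces without y' make up ∂F/∂x and the coefficient of y' is ∂F/∂y:
  ∂F/∂x = 4x^3 - 2y,
  ∂F/∂y = -2x + 4y^3.

Since d/dx[F] = ∂F/∂x + (∂F/∂y)·y' = 0, solve for y':
  (∂F/∂y)·y' = -∂F/∂x
  dy/dx = -(∂F/∂x)/(∂F/∂y) = -(4x^3 - 2y)/(-2x + 4y^3) = (2x^3 - y)/(x - 2y^3)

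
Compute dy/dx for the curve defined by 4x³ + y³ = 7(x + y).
Differentiate the relation implicitly: treat y = y(x) and apply the chain rule, so every y-derivative picks up a y' = dy/dx factor.

With everything moved to the left-hand side, differentiate term by term:
  d/dx[4x^3] = 12x^2
  d/dx[-7x] = -7
  d/dx[y^3] = 3y^2·y'
  d/dx[-7y] = -7·y'

Separating the contributions that come from x directly and those that come through y:
  without y':      12x^2 - 7
  multiplying y':  3y^2 - 7

so (12x^2 - 7) + (3y^2 - 7)·y' = 0, and therefore
  dy/dx = -(12x^2 - 7)/(3y^2 - 7) = (7 - 12x^2)/(3y^2 - 7)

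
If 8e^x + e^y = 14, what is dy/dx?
Differentiate the relation implicitly: treat y = y(x) and apply the chain rule, so every y-derivative picks up a y' = dy/dx factor.

With everything moved to the left-hand side, differentiate term by term:
  d/dx[8e^(x)] = 8e^(x)
  d/dx[e^(y)] = y'·e^(y)
  d/dx[-14] = 0

Separating the contributions that come from x directly and those that come through y:
  without y':      8e^(x)
  multiplying y':  e^(y)

so (8e^(x)) + (e^(y))·y' = 0, and therefore
  dy/dx = -(8e^(x))/(e^(y)) = -8e^(x - y)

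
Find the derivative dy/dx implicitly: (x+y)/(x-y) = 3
Differentiate the relation implicitly: treat y = y(x) and apply the chain rule, so every y-derivative picks up a y' = dy/dx factor.

With everything moved to the left-hand side, differentiate term by term:
  d/dx[(x + y)/(x - y)] = (y' + 1)/(x - y) + (x + y)(y' - 1)/(x - y)^2
  d/dx[-3] = 0

Separating the contributions that come from x directly and those that come through y:
  without y':      1/(x - y) - (x + y)/(x - y)^2
  multiplying y':  1/(x - y) + (x + y)/(x - y)^2

so (1/(x - y) - (x + y)/(x - y)^2) + (1/(x - y) + (x + y)/(x - y)^2)·y' = 0, and therefore
  dy/dx = -(1/(x - y) - (x + y)/(x - y)^2)/(1/(x - y) + (x + y)/(x - y)^2)
        = -(-2y/(x - y)^2)/(2x/(x - y)^2) = y/x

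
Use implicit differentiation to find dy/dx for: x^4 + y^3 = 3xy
Apply d/dx to both sides, remembering that y depends on x. Each occurrence of y therefore brings in a y' = dy/dx via the chain rule.

With F(x, y) equal to the left-hand side minus the right, differentiate F term by term:
  d/dx[x^4] = 4x^3
  d/dx[-3xy] = -3x·y' - 3y
  d/dx[y^3] = 3y^2·y'
Adding these up, d/dx[F] = 0 becomes
  (4x^3 - 3y) + (-3x + 3y^2)·y' = 0,
so isolating y',
  dy/dx = -(4x^3 - 3y)/(-3x + 3y^2) = (4x^3/3 - y)/(x - y^2)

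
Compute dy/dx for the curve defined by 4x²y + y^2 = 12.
Differentiate the relation implicitly: treat y = y(x) and apply the chain rule, so every y-derivative picks up a y' = dy/dx factor.

With everything moved to the left-hand side, differentiate term by term:
  d/dx[4x^2y] = 4x^2·y' + 8xy
  d/dx[y^2] = 2y·y'
  d/dx[-12] = 0

Separating the contributions that come from x directly and those that come through y:
  without y':      8xy
  multiplying y':  4x^2 + 2y

so (8xy) + (4x^2 + 2y)·y' = 0, and therefore
  dy/dx = -(8xy)/(4x^2 + 2y) = -4xy/(2x^2 + y)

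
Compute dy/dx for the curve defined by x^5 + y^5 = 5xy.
Take d/dx of both sides. Since y is implicitly a function of x, the chain rule attaches a y' = dy/dx factor whenever we differentiate through y.

Set F(x, y) = (left side) − (right side), so the curve is F = 0. Differentiating each term of F:
  d/dx[x^5] = 5x^4
  d/dx[-5xy] = -5x·y' - 5y
  d/dx[y^5] = 5y^4·y'

Collecting, the y'-free part is the partial derivative in x and the y' coefficient is the partial derivative in y:
  ∂F/∂x = 5x^4 - 5y
  ∂F/∂y = -5x + 5y^4

so d/dx[F(x, y(x))] = ∂F/∂x + (∂F/∂y)·y' = 0. Rearranging,
  dy/dx = -(∂F/∂x)/(∂F/∂y) = -(5x^4 - 5y)/(-5x + 5y^4) = (x^4 - y)/(x - y^4)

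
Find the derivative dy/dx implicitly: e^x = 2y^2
Take d/dx of both sides. Since y is implicitly a function of x, the chain rule attaches a y' = dy/dx factor whenever we differentiate through y.

Set F(x, y) = (left side) − (right side), so the curve is F = 0. Differentiating each term of F:
  d/dx[-2y^2] = -4y·y'
  d/dx[e^(x)] = e^(x)

Collecting, the y'-free part is the partial derivative in x and the y' coefficient is the partial derivative in y:
  ∂F/∂x = e^(x)
  ∂F/∂y = -4y

so d/dx[F(x, y(x))] = ∂F/∂x + (∂F/∂y)·y' = 0. Rearranging,
  dy/dx = -(∂F/∂x)/(∂F/∂y) = -(e^(x))/(-4y) = e^(x)/(4y)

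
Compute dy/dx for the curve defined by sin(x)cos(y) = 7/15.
Differentiate both sides with respect to x, treating y as y(x). By the chain rule, any term containing y contributes a factor of y' = dy/dx when we differentiate it.

Move every term to one side and write the relation as F(x, y) = 0. Term by term,
  d/dx[sin(x)·cos(y)] = -y'·sin(x)·sin(y) + cos(x)·cos(y)
  d/dx[-7/15] = 0

The pieces without y' make up ∂F/∂x and the coefficient of y' is ∂F/∂y:
  ∂F/∂x = cos(x)·cos(y),
  ∂F/∂y = -sin(x)·sin(y).

Since d/dx[F] = ∂F/∂x + (∂F/∂y)·y' = 0, solve for y':
  (∂F/∂y)·y' = -∂F/∂x
  dy/dx = -(∂F/∂x)/(∂F/∂y) = -(cos(x)·cos(y))/(-sin(x)·sin(y)) = 1/(tan(x)·tan(y))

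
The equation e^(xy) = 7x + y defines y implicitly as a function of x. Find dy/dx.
Differentiate the relation implicitly: treat y = y(x) and apply the chain rule, so every y-derivative picks up a y' = dy/dx factor.

With everything moved to the left-hand side, differentiate term by term:
  d/dx[-7x] = -7
  d/dx[-y] = -y'
  d/dx[e^(xy)] = (x·y' + y)·e^(xy)

Separating the contributions that come from x directly and those that come through y:
  without y':      y·e^(xy) - 7
  multiplying y':  x·e^(xy) - 1

so (y·e^(xy) - 7) + (x·e^(xy) - 1)·y' = 0, and therefore
  dy/dx = -(y·e^(xy) - 7)/(x·e^(xy) - 1) = (-y·e^(xy) + 7)/(x·e^(xy) - 1)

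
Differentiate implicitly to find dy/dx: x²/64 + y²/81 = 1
Apply d/dx to both sides, remembering that y depends on x. Each occurrence of y therefore brings in a y' = dy/dx via the chain rule.

With F(x, y) equal to the left-hand side minus the right, differentiate F term by term:
  d/dx[x^2/64] = x/32
  d/dx[y^2/81] = 2y·y'/81
  d/dx[-1] = 0
Adding these up, d/dx[F] = 0 becomes
  (x/32) + (2y/81)·y' = 0,
so isolating y',
  dy/dx = -(x/32)/(2y/81) = -81x/(64y)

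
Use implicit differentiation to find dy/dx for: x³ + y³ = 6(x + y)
Take d/dx of both sides. Since y is implicitly a function of x, the chain rule attaches a y' = dy/dx factor whenever we differentiate through y.

Set F(x, y) = (left side) − (right side), so the curve is F = 0. Differentiating each term of F:
  d/dx[x^3] = 3x^2
  d/dx[-6x] = -6
  d/dx[y^3] = 3y^2·y'
  d/dx[-6y] = -6·y'

Collecting, the y'-free part is the partial derivative in x and the y' coefficient is the partial derivative in y:
  ∂F/∂x = 3x^2 - 6
  ∂F/∂y = 3y^2 - 6

so d/dx[F(x, y(x))] = ∂F/∂x + (∂F/∂y)·y' = 0. Rearranging,
  dy/dx = -(∂F/∂x)/(∂F/∂y) = -(3x^2 - 6)/(3y^2 - 6) = (2 - x^2)/(y^2 - 2)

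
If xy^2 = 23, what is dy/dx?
Apply d/dx to both sides, remembering that y depends on x. Each occurrence of y therefore brings in a y' = dy/dx via the chain rule.

With F(x, y) equal to the left-hand side minus the right, differentiate F term by term:
  d/dx[xy^2] = 2xy·y' + y^2
  d/dx[-23] = 0
Adding these up, d/dx[F] = 0 becomes
  (y^2) + (2xy)·y' = 0,
so isolating y',
  dy/dx = -(y^2)/(2xy) = -y/(2x)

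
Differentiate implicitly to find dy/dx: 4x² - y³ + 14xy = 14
Apply d/dx to both sides, remembering that y depends on x. Each occurrence of y therefore brings in a y' = dy/dx via the chain rule.

With F(x, y) equal to the left-hand side minus the right, differentiate F term by term:
  d/dx[4x^2] = 8x
  d/dx[14xy] = 14x·y' + 14y
  d/dx[-y^3] = -3y^2·y'
  d/dx[-14] = 0
Adding these up, d/dx[F] = 0 becomes
  (8x + 14y) + (14x - 3y^2)·y' = 0,
so isolating y',
  dy/dx = -(8x + 14y)/(14x - 3y^2) = 2(-4x - 7y)/(14x - 3y^2)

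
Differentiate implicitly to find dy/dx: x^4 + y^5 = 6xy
Apply d/dx to both sides, remembering that y depends on x. Each occurrence of y therefore brings in a y' = dy/dx via the chain rule.

With F(x, y) equal to the left-hand side minus the right, differentiate F term by term:
  d/dx[x^4] = 4x^3
  d/dx[-6xy] = -6x·y' - 6y
  d/dx[y^5] = 5y^4·y'
Adding these up, d/dx[F] = 0 becomes
  (4x^3 - 6y) + (-6x + 5y^4)·y' = 0,
so isolating y',
  dy/dx = -(4x^3 - 6y)/(-6x + 5y^4) = 2(2x^3 - 3y)/(6x - 5y^4)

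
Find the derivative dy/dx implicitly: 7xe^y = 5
Apply d/dx to both sides, remembering that y depends on x. Each occurrence of y therefore brings in a y' = dy/dx via the chain rule.

With F(x, y) equal to the left-hand side minus the right, differentiate F term by term:
  d/dx[7x·e^(y)] = 7x·y'·e^(y) + 7e^(y)
  d/dx[-5] = 0
Adding these up, d/dx[F] = 0 becomes
  (7e^(y)) + (7x·e^(y))·y' = 0,
so isolating y',
  dy/dx = -(7e^(y))/(7x·e^(y)) = -1/x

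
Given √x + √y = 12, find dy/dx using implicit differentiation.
Differentiate both sides with respect to x, treating y as y(x). By the chain rule, any term containing y contributes a factor of y' = dy/dx when we differentiate it.

Move every term to one side and write the relation as F(x, y) = 0. Term by term,
  d/dx[√(x)] = 1/(2√(x))
  d/dx[√(y)] = y'/(2√(y))
  d/dx[-12] = 0

The pieces without y' make up ∂F/∂x and the coefficient of y' is ∂F/∂y:
  ∂F/∂x = 1/(2√(x)),
  ∂F/∂y = 1/(2√(y)).

Since d/dx[F] = ∂F/∂x + (∂F/∂y)·y' = 0, solve for y':
  (∂F/∂y)·y' = -∂F/∂x
  dy/dx = -(∂F/∂x)/(∂F/∂y) = -(1/(2√(x)))/(1/(2√(y))) = -√(y)/√(x)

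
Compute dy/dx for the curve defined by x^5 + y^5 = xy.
Differentiate both sides with respect to x, treating y as y(x). By the chain rule, any term containing y contributes a factor of y' = dy/dx when we differentiate it.

Move every term to one side and write the relation as F(x, y) = 0. Term by term,
  d/dx[x^5] = 5x^4
  d/dx[-xy] = -x·y' - y
  d/dx[y^5] = 5y^4·y'

The pieces without y' make up ∂F/∂x and the coefficient of y' is ∂F/∂y:
  ∂F/∂x = 5x^4 - y,
  ∂F/∂y = -x + 5y^4.

Since d/dx[F] = ∂F/∂x + (∂F/∂y)·y' = 0, solve for y':
  (∂F/∂y)·y' = -∂F/∂x
  dy/dx = -(∂F/∂x)/(∂F/∂y) = -(5x^4 - y)/(-x + 5y^4) = (5x^4 - y)/(x - 5y^4)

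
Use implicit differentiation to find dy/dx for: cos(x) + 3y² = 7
Differentiate the relation implicitly: treat y = y(x) and apply the chain rule, so every y-derivative picks up a y' = dy/dx factor.

With everything moved to the left-hand side, differentiate term by term:
  d/dx[3y^2] = 6y·y'
  d/dx[cos(x)] = -sin(x)
  d/dx[-7] = 0

Separating the contributions that come from x directly and those that come through y:
  without y':      -sin(x)
  multiplying y':  6y

so (-sin(x)) + (6y)·y' = 0, and therefore
  dy/dx = -(-sin(x))/(6y) = sin(x)/(6y)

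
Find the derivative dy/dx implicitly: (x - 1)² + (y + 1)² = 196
Differentiate both sides with respect to x, treating y as y(x). By the chain rule, any term containing y contributes a factor of y' = dy/dx when we differentiate it.

Move every term to one side and write the relation as F(x, y) = 0. Term by term,
  d/dx[(x - 1)^2] = 2x - 2
  d/dx[(y + 1)^2] = 2·y'(y + 1)
  d/dx[-196] = 0

The pieces without y' make up ∂F/∂x and the coefficient of y' is ∂F/∂y:
  ∂F/∂x = 2x - 2,
  ∂F/∂y = 2y + 2.

Since d/dx[F] = ∂F/∂x + (∂F/∂y)·y' = 0, solve for y':
  (∂F/∂y)·y' = -∂F/∂x
  dy/dx = -(∂F/∂x)/(∂F/∂y) = -(2x - 2)/(2y + 2) = (1 - x)/(y + 1)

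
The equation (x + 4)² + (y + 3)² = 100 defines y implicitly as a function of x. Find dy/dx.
Differentiate the relation implicitly: treat y = y(x) and apply the chain rule, so every y-derivative picks up a y' = dy/dx factor.

With everything moved to the left-hand side, differentiate term by term:
  d/dx[(x + 4)^2] = 2x + 8
  d/dx[(y + 3)^2] = 2·y'(y + 3)
  d/dx[-100] = 0

Separating the contributions that come from x directly and those that come through y:
  without y':      2x + 8
  multiplying y':  2y + 6

so (2x + 8) + (2y + 6)·y' = 0, and therefore
  dy/dx = -(2x + 8)/(2y + 6) = (-x - 4)/(y + 3)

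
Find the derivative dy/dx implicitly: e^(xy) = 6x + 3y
Apply d/dx to both sides, remembering that y depends on x. Each occurrence of y therefore brings in a y' = dy/dx via the chain rule.

With F(x, y) equal to the left-hand side minus the right, differentiate F term by term:
  d/dx[-6x] = -6
  d/dx[-3y] = -3·y'
  d/dx[e^(xy)] = (x·y' + y)·e^(xy)
Adding these up, d/dx[F] = 0 becomes
  (y·e^(xy) - 6) + (x·e^(xy) - 3)·y' = 0,
so isolating y',
  dy/dx = -(y·e^(xy) - 6)/(x·e^(xy) - 3) = (-y·e^(xy) + 6)/(x·e^(xy) - 3)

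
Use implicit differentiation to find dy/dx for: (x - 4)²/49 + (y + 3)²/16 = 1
Apply d/dx to both sides, remembering that y depends on x. Each occurrence of y therefore brings in a y' = dy/dx via the chain rule.

With F(x, y) equal to the left-hand side minus the right, differentiate F term by term:
  d/dx[(x - 4)^2/49] = 2x/49 - 8/49
  d/dx[(y + 3)^2/16] = y'(y + 3)/8
  d/dx[-1] = 0
Adding these up, d/dx[F] = 0 becomes
  (2x/49 - 8/49) + (y/8 + 3/8)·y' = 0,
so isolating y',
  dy/dx = -(2x/49 - 8/49)/(y/8 + 3/8)
        = -(2(x - 4)/49)/((y + 3)/8) = 16(4 - x)/(49(y + 3))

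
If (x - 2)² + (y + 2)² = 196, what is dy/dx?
Apply d/dx to both sides, remembering that y depends on x. Each occurrence of y therefore brings in a y' = dy/dx via the chain rule.

With F(x, y) equal to the left-hand side minus the right, differentiate F term by term:
  d/dx[(x - 2)^2] = 2x - 4
  d/dx[(y + 2)^2] = 2·y'(y + 2)
  d/dx[-196] = 0
Adding these up, d/dx[F] = 0 becomes
  (2x - 4) + (2y + 4)·y' = 0,
so isolating y',
  dy/dx = -(2x - 4)/(2y + 4) = (2 - x)/(y + 2)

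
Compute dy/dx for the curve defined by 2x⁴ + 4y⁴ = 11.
Differentiate both sides with respect to x, treating y as y(x). By the chain rule, any term containing y contributes a factor of y' = dy/dx when we differentiate it.

Move every term to one side and write the relation as F(x, y) = 0. Term by term,
  d/dx[2x^4] = 8x^3
  d/dx[4y^4] = 16y^3·y'
  d/dx[-11] = 0

The pieces without y' make up ∂F/∂x and the coefficient of y' is ∂F/∂y:
  ∂F/∂x = 8x^3,
  ∂F/∂y = 16y^3.

Since d/dx[F] = ∂F/∂x + (∂F/∂y)·y' = 0, solve for y':
  (∂F/∂y)·y' = -∂F/∂x
  dy/dx = -(∂F/∂x)/(∂F/∂y) = -(8x^3)/(16y^3) = -x^3/(2y^3)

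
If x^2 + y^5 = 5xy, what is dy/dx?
Apply d/dx to both sides, remembering that y depends on x. Each occurrence of y therefore brings in a y' = dy/dx via the chain rule.

With F(x, y) equal to the left-hand side minus the right, differentiate F term by term:
  d/dx[x^2] = 2x
  d/dx[-5xy] = -5x·y' - 5y
  d/dx[y^5] = 5y^4·y'
Adding these up, d/dx[F] = 0 becomes
  (2x - 5y) + (-5x + 5y^4)·y' = 0,
so isolating y',
  dy/dx = -(2x - 5y)/(-5x + 5y^4) = (2x/5 - y)/(x - y^4)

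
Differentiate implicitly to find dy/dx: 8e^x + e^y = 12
Differentiate the relation implicitly: treat y = y(x) and apply the chain rule, so every y-derivative picks up a y' = dy/dx factor.

With everything moved to the left-hand side, differentiate term by term:
  d/dx[8e^(x)] = 8e^(x)
  d/dx[e^(y)] = y'·e^(y)
  d/dx[-12] = 0

Separating the contributions that come from x directly and those that come through y:
  without y':      8e^(x)
  multiplying y':  e^(y)

so (8e^(x)) + (e^(y))·y' = 0, and therefore
  dy/dx = -(8e^(x))/(e^(y)) = -8e^(x - y)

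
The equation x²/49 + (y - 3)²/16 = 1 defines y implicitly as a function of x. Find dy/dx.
Differentiate the relation implicitly: treat y = y(x) and apply the chain rule, so every y-derivative picks up a y' = dy/dx factor.

With everything moved to the left-hand side, differentiate term by term:
  d/dx[x^2/49] = 2x/49
  d/dx[(y - 3)^2/16] = y'(y - 3)/8
  d/dx[-1] = 0

Separating the contributions that come from x directly and those that come through y:
  without y':      2x/49
  multiplying y':  y/8 - 3/8

so (2x/49) + (y/8 - 3/8)·y' = 0, and therefore
  dy/dx = -(2x/49)/(y/8 - 3/8)
        = -(2x/49)/((y - 3)/8) = -16x/(49y - 147)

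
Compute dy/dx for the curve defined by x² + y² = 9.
Apply d/dx to both sides, remembering that y depends on x. Each occurrence of y therefore brings in a y' = dy/dx via the chain rule.

With F(x, y) equal to the left-hand side minus the right, differentiate F term by term:
  d/dx[x^2] = 2x
  d/dx[y^2] = 2y·y'
  d/dx[-9] = 0
Adding these up, d/dx[F] = 0 becomes
  (2x) + (2y)·y' = 0,
so isolating y',
  dy/dx = -(2x)/(2y) = -x/y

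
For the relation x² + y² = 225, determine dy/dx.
Differentiate both sides with respect to x, treating y as y(x). By the chain rule, any term containing y contributes a factor of y' = dy/dx when we differentiate it.

Move every term to one side and write the relation as F(x, y) = 0. Term by term,
  d/dx[x^2] = 2x
  d/dx[y^2] = 2y·y'
  d/dx[-225] = 0

The pieces without y' make up ∂F/∂x and the coefficient of y' is ∂F/∂y:
  ∂F/∂x = 2x,
  ∂F/∂y = 2y.

Since d/dx[F] = ∂F/∂x + (∂F/∂y)·y' = 0, solve for y':
  (∂F/∂y)·y' = -∂F/∂x
  dy/dx = -(∂F/∂x)/(∂F/∂y) = -(2x)/(2y) = -x/y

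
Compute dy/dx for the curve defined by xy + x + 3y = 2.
Differentiate both sides with respect to x, treating y as y(x). By the chain rule, any term containing y contributes a factor of y' = dy/dx when we differentiate it.

Move every term to one side and write the relation as F(x, y) = 0. Term by term,
  d/dx[xy] = x·y' + y
  d/dx[x] = 1
  d/dx[3y] = 3·y'
  d/dx[-2] = 0

The pieces without y' make up ∂F/∂x and the coefficient of y' is ∂F/∂y:
  ∂F/∂x = y + 1,
  ∂F/∂y = x + 3.

Since d/dx[F] = ∂F/∂x + (∂F/∂y)·y' = 0, solve for y':
  (∂F/∂y)·y' = -∂F/∂x
  dy/dx = -(∂F/∂x)/(∂F/∂y) = -(y + 1)/(x + 3) = (-y - 1)/(x + 3)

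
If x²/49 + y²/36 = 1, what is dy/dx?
Apply d/dx to both sides, remembering that y depends on x. Each occurrence of y therefore brings in a y' = dy/dx via the chain rule.

With F(x, y) equal to the left-hand side minus the right, differentiate F term by term:
  d/dx[x^2/49] = 2x/49
  d/dx[y^2/36] = y·y'/18
  d/dx[-1] = 0
Adding these up, d/dx[F] = 0 becomes
  (2x/49) + (y/18)·y' = 0,
so isolating y',
  dy/dx = -(2x/49)/(y/18) = -36x/(49y)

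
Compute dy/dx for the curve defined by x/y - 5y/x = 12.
Differentiate the relation implicitly: treat y = y(x) and apply the chain rule, so every y-derivative picks up a y' = dy/dx factor.

With everything moved to the left-hand side, differentiate term by term:
  d/dx[x/y] = -x·y'/y^2 + 1/y
  d/dx[-5y/x] = -5·y'/x + 5y/x^2
  d/dx[-12] = 0

Separating the contributions that come from x directly and those that come through y:
  without y':      1/y + 5y/x^2
  multiplying y':  -x/y^2 - 5/x

so (1/y + 5y/x^2) + (-x/y^2 - 5/x)·y' = 0, and therefore
  dy/dx = -(1/y + 5y/x^2)/(-x/y^2 - 5/x)
        = -((x^2 + 5y^2)/(x^2y))/(-(x^2 + 5y^2)/(xy^2)) = y/x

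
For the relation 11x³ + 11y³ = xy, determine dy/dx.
Differentiate the relation implicitly: treat y = y(x) and apply the chain rule, so every y-derivative picks up a y' = dy/dx factor.

With everything moved to the left-hand side, differentiate term by term:
  d/dx[11x^3] = 33x^2
  d/dx[-xy] = -x·y' - y
  d/dx[11y^3] = 33y^2·y'

Separating the contributions that come from x directly and those that come through y:
  without y':      33x^2 - y
  multiplying y':  -x + 33y^2

so (33x^2 - y) + (-x + 33y^2)·y' = 0, and therefore
  dy/dx = -(33x^2 - y)/(-x + 33y^2) = (33x^2 - y)/(x - 33y^2)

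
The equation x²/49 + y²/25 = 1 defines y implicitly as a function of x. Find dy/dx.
Take d/dx of both sides. Since y is implicitly a function of x, the chain rule attaches a y' = dy/dx factor whenever we differentiate through y.

Set F(x, y) = (left side) − (right side), so the curve is F = 0. Differentiating each term of F:
  d/dx[x^2/49] = 2x/49
  d/dx[y^2/25] = 2y·y'/25
  d/dx[-1] = 0

Collecting, the y'-free part is the partial derivative in x and the y' coefficient is the partial derivative in y:
  ∂F/∂x = 2x/49
  ∂F/∂y = 2y/25

so d/dx[F(x, y(x))] = ∂F/∂x + (∂F/∂y)·y' = 0. Rearranging,
  dy/dx = -(∂F/∂x)/(∂F/∂y) = -(2x/49)/(2y/25) = -25x/(49y)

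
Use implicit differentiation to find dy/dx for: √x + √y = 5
Take d/dx of both sides. Since y is implicitly a function of x, the chain rule attaches a y' = dy/dx factor whenever we differentiate through y.

Set F(x, y) = (left side) − (right side), so the curve is F = 0. Differentiating each term of F:
  d/dx[√(x)] = 1/(2√(x))
  d/dx[√(y)] = y'/(2√(y))
  d/dx[-5] = 0

Collecting, the y'-free part is the partial derivative in x and the y' coefficient is the partial derivative in y:
  ∂F/∂x = 1/(2√(x))
  ∂F/∂y = 1/(2√(y))

so d/dx[F(x, y(x))] = ∂F/∂x + (∂F/∂y)·y' = 0. Rearranging,
  dy/dx = -(∂F/∂x)/(∂F/∂y) = -(1/(2√(x)))/(1/(2√(y))) = -√(y)/√(x)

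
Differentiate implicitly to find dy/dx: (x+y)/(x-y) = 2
Differentiate both sides with respect to x, treating y as y(x). By the chain rule, any term containing y contributes a factor of y' = dy/dx when we differentiate it.

Move every term to one side and write the relation as F(x, y) = 0. Term by term,
  d/dx[(x + y)/(x - y)] = (y' + 1)/(x - y) + (x + y)(y' - 1)/(x - y)^2
  d/dx[-2] = 0

The pieces without y' make up ∂F/∂x and the coefficient of y' is ∂F/∂y:
  ∂F/∂x = 1/(x - y) - (x + y)/(x - y)^2,
  ∂F/∂y = 1/(x - y) + (x + y)/(x - y)^2.

Since d/dx[F] = ∂F/∂x + (∂F/∂y)·y' = 0, solve for y':
  (∂F/∂y)·y' = -∂F/∂x
  dy/dx = -(∂F/∂x)/(∂F/∂y) = -(1/(x - y) - (x + y)/(x - y)^2)/(1/(x - y) + (x + y)/(x - y)^2)
        = -(-2y/(x - y)^2)/(2x/(x - y)^2) = y/x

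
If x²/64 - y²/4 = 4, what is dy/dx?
Differentiate both sides with respect to x, treating y as y(x). By the chain rule, any term containing y contributes a factor of y' = dy/dx when we differentiate it.

Move every term to one side and write the relation as F(x, y) = 0. Term by term,
  d/dx[x^2/64] = x/32
  d/dx[-y^2/4] = -y·y'/2
  d/dx[-4] = 0

The pieces without y' make up ∂F/∂x and the coefficient of y' is ∂F/∂y:
  ∂F/∂x = x/32,
  ∂F/∂y = -y/2.

Since d/dx[F] = ∂F/∂x + (∂F/∂y)·y' = 0, solve for y':
  (∂F/∂y)·y' = -∂F/∂x
  dy/dx = -(∂F/∂x)/(∂F/∂y) = -(x/32)/(-y/2) = x/(16y)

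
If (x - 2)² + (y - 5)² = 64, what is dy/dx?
Differentiate the relation implicitly: treat y = y(x) and apply the chain rule, so every y-derivative picks up a y' = dy/dx factor.

With everything moved to the left-hand side, differentiate term by term:
  d/dx[(x - 2)^2] = 2x - 4
  d/dx[(y - 5)^2] = 2·y'(y - 5)
  d/dx[-64] = 0

Separating the contributions that come from x directly and those that come through y:
  without y':      2x - 4
  multiplying y':  2y - 10

so (2x - 4) + (2y - 10)·y' = 0, and therefore
  dy/dx = -(2x - 4)/(2y - 10) = (2 - x)/(y - 5)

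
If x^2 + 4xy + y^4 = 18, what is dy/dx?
Differentiate both sides with respect to x, treating y as y(x). By the chain rule, any term containing y contributes a factor of y' = dy/dx when we differentiate it.

Move every term to one side and write the relation as F(x, y) = 0. Term by term,
  d/dx[x^2] = 2x
  d/dx[4xy] = 4x·y' + 4y
  d/dx[y^4] = 4y^3·y'
  d/dx[-18] = 0

The pieces without y' make up ∂F/∂x and the coefficient of y' is ∂F/∂y:
  ∂F/∂x = 2x + 4y,
  ∂F/∂y = 4x + 4y^3.

Since d/dx[F] = ∂F/∂x + (∂F/∂y)·y' = 0, solve for y':
  (∂F/∂y)·y' = -∂F/∂x
  dy/dx = -(∂F/∂x)/(∂F/∂y) = -(2x + 4y)/(4x + 4y^3) = (-x/2 - y)/(x + y^3)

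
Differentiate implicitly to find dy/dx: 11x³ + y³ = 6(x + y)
Apply d/dx to both sides, remembering that y depends on x. Each occurrence of y therefore brings in a y' = dy/dx via the chain rule.

With F(x, y) equal to the left-hand side minus the right, differentiate F term by term:
  d/dx[11x^3] = 33x^2
  d/dx[-6x] = -6
  d/dx[y^3] = 3y^2·y'
  d/dx[-6y] = -6·y'
Adding these up, d/dx[F] = 0 becomes
  (33x^2 - 6) + (3y^2 - 6)·y' = 0,
so isolating y',
  dy/dx = -(33x^2 - 6)/(3y^2 - 6) = (2 - 11x^2)/(y^2 - 2)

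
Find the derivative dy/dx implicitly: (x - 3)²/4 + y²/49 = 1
Differentiate both sides with respect to x, treating y as y(x). By the chain rule, any term containing y contributes a factor of y' = dy/dx when we differentiate it.

Move every term to one side and write the relation as F(x, y) = 0. Term by term,
  d/dx[y^2/49] = 2y·y'/49
  d/dx[(x - 3)^2/4] = x/2 - 3/2
  d/dx[-1] = 0

The pieces without y' make up ∂F/∂x and the coefficient of y' is ∂F/∂y:
  ∂F/∂x = x/2 - 3/2,
  ∂F/∂y = 2y/49.

Since d/dx[F] = ∂F/∂x + (∂F/∂y)·y' = 0, solve for y':
  (∂F/∂y)·y' = -∂F/∂x
  dy/dx = -(∂F/∂x)/(∂F/∂y) = -(x/2 - 3/2)/(2y/49)
        = -((x - 3)/2)/(2y/49) = 49(3 - x)/(4y)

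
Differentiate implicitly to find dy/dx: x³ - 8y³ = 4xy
Apply d/dx to both sides, remembering that y depends on x. Each occurrence of y therefore brings in a y' = dy/dx via the chain rule.

With F(x, y) equal to the left-hand side minus the right, differentiate F term by term:
  d/dx[x^3] = 3x^2
  d/dx[-4xy] = -4x·y' - 4y
  d/dx[-8y^3] = -24y^2·y'
Adding these up, d/dx[F] = 0 becomes
  (3x^2 - 4y) + (-4x - 24y^2)·y' = 0,
so isolating y',
  dy/dx = -(3x^2 - 4y)/(-4x - 24y^2) = (3x^2/4 - y)/(x + 6y^2)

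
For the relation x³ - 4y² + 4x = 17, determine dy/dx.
Differentiate both sides with respect to x, treating y as y(x). By the chain rule, any term containing y contributes a factor of y' = dy/dx when we differentiate it.

Move every term to one side and write the relation as F(x, y) = 0. Term by term,
  d/dx[x^3] = 3x^2
  d/dx[4x] = 4
  d/dx[-4y^2] = -8y·y'
  d/dx[-17] = 0

The pieces without y' make up ∂F/∂x and the coefficient of y' is ∂F/∂y:
  ∂F/∂x = 3x^2 + 4,
  ∂F/∂y = -8y.

Since d/dx[F] = ∂F/∂x + (∂F/∂y)·y' = 0, solve for y':
  (∂F/∂y)·y' = -∂F/∂x
  dy/dx = -(∂F/∂x)/(∂F/∂y) = -(3x^2 + 4)/(-8y) = (3x^2 + 4)/(8y)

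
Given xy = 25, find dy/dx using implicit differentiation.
Take d/dx of both sides. Since y is implicitly a function of x, the chain rule attaches a y' = dy/dx factor whenever we differentiate through y.

Set F(x, y) = (left side) − (right side), so the curve is F = 0. Differentiating each term of F:
  d/dx[xy] = x·y' + y
  d/dx[-25] = 0

Collecting, the y'-free part is the partial derivative in x and the y' coefficient is the partial derivative in y:
  ∂F/∂x = y
  ∂F/∂y = x

so d/dx[F(x, y(x))] = ∂F/∂x + (∂F/∂y)·y' = 0. Rearranging,
  dy/dx = -(∂F/∂x)/(∂F/∂y) = -(y)/(x) = -y/x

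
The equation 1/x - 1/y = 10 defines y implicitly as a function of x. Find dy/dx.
Apply d/dx to both sides, remembering that y depends on x. Each occurrence of y therefore brings in a y' = dy/dx via the chain rule.

With F(x, y) equal to the left-hand side minus the right, differentiate F term by term:
  d/dx[-1/y] = y'/y^2
  d/dx[1/x] = -1/x^2
  d/dx[-10] = 0
Adding these up, d/dx[F] = 0 becomes
  (-1/x^2) + (y^(-2))·y' = 0,
so isolating y',
  dy/dx = -(-1/x^2)/(y^(-2)) = y^2/x^2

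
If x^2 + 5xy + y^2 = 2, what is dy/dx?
Take d/dx of both sides. Since y is implicitly a function of x, the chain rule attaches a y' = dy/dx factor whenever we differentiate through y.

Set F(x, y) = (left side) − (right side), so the curve is F = 0. Differentiating each term of F:
  d/dx[x^2] = 2x
  d/dx[5xy] = 5x·y' + 5y
  d/dx[y^2] = 2y·y'
  d/dx[-2] = 0

Collecting, the y'-free part is the partial derivative in x and the y' coefficient is the partial derivative in y:
  ∂F/∂x = 2x + 5y
  ∂F/∂y = 5x + 2y

so d/dx[F(x, y(x))] = ∂F/∂x + (∂F/∂y)·y' = 0. Rearranging,
  dy/dx = -(∂F/∂x)/(∂F/∂y) = -(2x + 5y)/(5x + 2y) = (-2x - 5y)/(5x + 2y)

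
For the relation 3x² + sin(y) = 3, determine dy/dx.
Differentiate the relation implicitly: treat y = y(x) and apply the chain rule, so every y-derivative picks up a y' = dy/dx factor.

With everything moved to the left-hand side, differentiate term by term:
  d/dx[3x^2] = 6x
  d/dx[sin(y)] = y'·cos(y)
  d/dx[-3] = 0

Separating the contributions that come from x directly and those that come through y:
  without y':      6x
  multiplying y':  cos(y)

so (6x) + (cos(y))·y' = 0, and therefore
  dy/dx = -(6x)/(cos(y)) = -6x/cos(y)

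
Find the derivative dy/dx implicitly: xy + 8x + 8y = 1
Differentiate both sides with respect to x, treating y as y(x). By the chain rule, any term containing y contributes a factor of y' = dy/dx when we differentiate it.

Move every term to one side and write the relation as F(x, y) = 0. Term by term,
  d/dx[xy] = x·y' + y
  d/dx[8x] = 8
  d/dx[8y] = 8·y'
  d/dx[-1] = 0

The pieces without y' make up ∂F/∂x and the coefficient of y' is ∂F/∂y:
  ∂F/∂x = y + 8,
  ∂F/∂y = x + 8.

Since d/dx[F] = ∂F/∂x + (∂F/∂y)·y' = 0, solve for y':
  (∂F/∂y)·y' = -∂F/∂x
  dy/dx = -(∂F/∂x)/(∂F/∂y) = -(y + 8)/(x + 8) = (-y - 8)/(x + 8)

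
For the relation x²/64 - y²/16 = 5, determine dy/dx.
Take d/dx of both sides. Since y is implicitly a function of x, the chain rule attaches a y' = dy/dx factor whenever we differentiate through y.

Set F(x, y) = (left side) − (right side), so the curve is F = 0. Differentiating each term of F:
  d/dx[x^2/64] = x/32
  d/dx[-y^2/16] = -y·y'/8
  d/dx[-5] = 0

Collecting, the y'-free part is the partial derivative in x and the y' coefficient is the partial derivative in y:
  ∂F/∂x = x/32
  ∂F/∂y = -y/8

so d/dx[F(x, y(x))] = ∂F/∂x + (∂F/∂y)·y' = 0. Rearranging,
  dy/dx = -(∂F/∂x)/(∂F/∂y) = -(x/32)/(-y/8) = x/(4y)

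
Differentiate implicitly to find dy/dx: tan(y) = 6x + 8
Differentiate the relation implicitly: treat y = y(x) and apply the chain rule, so every y-derivative picks up a y' = dy/dx factor.

With everything moved to the left-hand side, differentiate term by term:
  d/dx[-6x] = -6
  d/dx[tan(y)] = y'(tan(y)^2 + 1)
  d/dx[-8] = 0

Separating the contributions that come from x directly and those that come through y:
  without y':      -6
  multiplying y':  tan(y)^2 + 1

so (-6) + (tan(y)^2 + 1)·y' = 0, and therefore
  dy/dx = -(-6)/(tan(y)^2 + 1) = 6cos(y)^2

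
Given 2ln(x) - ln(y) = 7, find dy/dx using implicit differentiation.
Differentiate both sides with respect to x, treating y as y(x). By the chain rule, any term containing y contributes a factor of y' = dy/dx when we differentiate it.

Move every term to one side and write the relation as F(x, y) = 0. Term by term,
  d/dx[2ln(x)] = 2/x
  d/dx[-ln(y)] = -y'/y
  d/dx[-7] = 0

The pieces without y' make up ∂F/∂x and the coefficient of y' is ∂F/∂y:
  ∂F/∂x = 2/x,
  ∂F/∂y = -1/y.

Since d/dx[F] = ∂F/∂x + (∂F/∂y)·y' = 0, solve for y':
  (∂F/∂y)·y' = -∂F/∂x
  dy/dx = -(∂F/∂x)/(∂F/∂y) = -(2/x)/(-1/y) = 2y/x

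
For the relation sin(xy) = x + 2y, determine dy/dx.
Differentiate the relation implicitly: treat y = y(x) and apply the chain rule, so every y-derivative picks up a y' = dy/dx factor.

With everything moved to the left-hand side, differentiate term by term:
  d/dx[-x] = -1
  d/dx[-2y] = -2·y'
  d/dx[sin(xy)] = (x·y' + y)·cos(xy)

Separating the contributions that come from x directly and those that come through y:
  without y':      y·cos(xy) - 1
  multiplying y':  x·cos(xy) - 2

so (y·cos(xy) - 1) + (x·cos(xy) - 2)·y' = 0, and therefore
  dy/dx = -(y·cos(xy) - 1)/(x·cos(xy) - 2) = (-y·cos(xy) + 1)/(x·cos(xy) - 2)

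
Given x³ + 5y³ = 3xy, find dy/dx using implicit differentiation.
Apply d/dx to both sides, remembering that y depends on x. Each occurrence of y therefore brings in a y' = dy/dx via the chain rule.

With F(x, y) equal to the left-hand side minus the right, differentiate F term by term:
  d/dx[x^3] = 3x^2
  d/dx[-3xy] = -3x·y' - 3y
  d/dx[5y^3] = 15y^2·y'
Adding these up, d/dx[F] = 0 becomes
  (3x^2 - 3y) + (-3x + 15y^2)·y' = 0,
so isolating y',
  dy/dx = -(3x^2 - 3y)/(-3x + 15y^2) = (x^2 - y)/(x - 5y^2)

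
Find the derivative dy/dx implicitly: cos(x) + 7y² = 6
Apply d/dx to both sides, remembering that y depends on x. Each occurrence of y therefore brings in a y' = dy/dx via the chain rule.

With F(x, y) equal to the left-hand side minus the right, differentiate F term by term:
  d/dx[7y^2] = 14y·y'
  d/dx[cos(x)] = -sin(x)
  d/dx[-6] = 0
Adding these up, d/dx[F] = 0 becomes
  (-sin(x)) + (14y)·y' = 0,
so isolating y',
  dy/dx = -(-sin(x))/(14y) = sin(x)/(14y)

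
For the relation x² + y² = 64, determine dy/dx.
Take d/dx of both sides. Since y is implicitly a function of x, the chain rule attaches a y' = dy/dx factor whenever we differentiate through y.

Set F(x, y) = (left side) − (right side), so the curve is F = 0. Differentiating each term of F:
  d/dx[x^2] = 2x
  d/dx[y^2] = 2y·y'
  d/dx[-64] = 0

Collecting, the y'-free part is the partial derivative in x and the y' coefficient is the partial derivative in y:
  ∂F/∂x = 2x
  ∂F/∂y = 2y

so d/dx[F(x, y(x))] = ∂F/∂x + (∂F/∂y)·y' = 0. Rearranging,
  dy/dx = -(∂F/∂x)/(∂F/∂y) = -(2x)/(2y) = -x/y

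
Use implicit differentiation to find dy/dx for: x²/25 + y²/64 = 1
Take d/dx of both sides. Since y is implicitly a function of x, the chain rule attaches a y' = dy/dx factor whenever we differentiate through y.

Set F(x, y) = (left side) − (right side), so the curve is F = 0. Differentiating each term of F:
  d/dx[x^2/25] = 2x/25
  d/dx[y^2/64] = y·y'/32
  d/dx[-1] = 0

Collecting, the y'-free part is the partial derivative in x and the y' coefficient is the partial derivative in y:
  ∂F/∂x = 2x/25
  ∂F/∂y = y/32

so d/dx[F(x, y(x))] = ∂F/∂x + (∂F/∂y)·y' = 0. Rearranging,
  dy/dx = -(∂F/∂x)/(∂F/∂y) = -(2x/25)/(y/32) = -64x/(25y)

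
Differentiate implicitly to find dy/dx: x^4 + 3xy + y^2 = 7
Take d/dx of both sides. Since y is implicitly a function of x, the chain rule attaches a y' = dy/dx factor whenever we differentiate through y.

Set F(x, y) = (left side) − (right side), so the curve is F = 0. Differentiating each term of F:
  d/dx[x^4] = 4x^3
  d/dx[3xy] = 3x·y' + 3y
  d/dx[y^2] = 2y·y'
  d/dx[-7] = 0

Collecting, the y'-free part is the partial derivative in x and the y' coefficient is the partial derivative in y:
  ∂F/∂x = 4x^3 + 3y
  ∂F/∂y = 3x + 2y

so d/dx[F(x, y(x))] = ∂F/∂x + (∂F/∂y)·y' = 0. Rearranging,
  dy/dx = -(∂F/∂x)/(∂F/∂y) = -(4x^3 + 3y)/(3x + 2y) = (-4x^3 - 3y)/(3x + 2y)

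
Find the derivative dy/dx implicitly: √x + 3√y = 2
Apply d/dx to both sides, remembering that y depends on x. Each occurrence of y therefore brings in a y' = dy/dx via the chain rule.

With F(x, y) equal to the left-hand side minus the right, differentiate F term by term:
  d/dx[√(x)] = 1/(2√(x))
  d/dx[3√(y)] = 3·y'/(2√(y))
  d/dx[-2] = 0
Adding these up, d/dx[F] = 0 becomes
  (1/(2√(x))) + (3/(2√(y)))·y' = 0,
so isolating y',
  dy/dx = -(1/(2√(x)))/(3/(2√(y))) = -√(y)/(3√(x))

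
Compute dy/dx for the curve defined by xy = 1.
Take d/dx of both sides. Since y is implicitly a function of x, the chain rule attaches a y' = dy/dx factor whenever we differentiate through y.

Set F(x, y) = (left side) − (right side), so the curve is F = 0. Differentiating each term of F:
  d/dx[xy] = x·y' + y
  d/dx[-1] = 0

Collecting, the y'-free part is the partial derivative in x and the y' coefficient is the partial derivative in y:
  ∂F/∂x = y
  ∂F/∂y = x

so d/dx[F(x, y(x))] = ∂F/∂x + (∂F/∂y)·y' = 0. Rearranging,
  dy/dx = -(∂F/∂x)/(∂F/∂y) = -(y)/(x) = -y/x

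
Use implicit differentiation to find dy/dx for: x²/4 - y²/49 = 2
Differentiate the relation implicitly: treat y = y(x) and apply the chain rule, so every y-derivative picks up a y' = dy/dx factor.

With everything moved to the left-hand side, differentiate term by term:
  d/dx[x^2/4] = x/2
  d/dx[-y^2/49] = -2y·y'/49
  d/dx[-2] = 0

Separating the contributions that come from x directly and those that come through y:
  without y':      x/2
  multiplying y':  -2y/49

so (x/2) + (-2y/49)·y' = 0, and therefore
  dy/dx = -(x/2)/(-2y/49) = 49x/(4y)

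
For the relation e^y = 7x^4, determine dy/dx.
Take d/dx of both sides. Since y is implicitly a function of x, the chain rule attaches a y' = dy/dx factor whenever we differentiate through y.

Set F(x, y) = (left side) − (right side), so the curve is F = 0. Differentiating each term of F:
  d/dx[-7x^4] = -28x^3
  d/dx[e^(y)] = y'·e^(y)

Collecting, the y'-free part is the partial derivative in x and the y' coefficient is the partial derivative in y:
  ∂F/∂x = -28x^3
  ∂F/∂y = e^(y)

so d/dx[F(x, y(x))] = ∂F/∂x + (∂F/∂y)·y' = 0. Rearranging,
  dy/dx = -(∂F/∂x)/(∂F/∂y) = -(-28x^3)/(e^(y)) = 28x^3e^(-y)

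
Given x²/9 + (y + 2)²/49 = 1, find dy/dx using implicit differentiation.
Differentiate both sides with respect to x, treating y as y(x). By the chain rule, any term containing y contributes a factor of y' = dy/dx when we differentiate it.

Move every term to one side and write the relation as F(x, y) = 0. Term by term,
  d/dx[x^2/9] = 2x/9
  d/dx[(y + 2)^2/49] = 2·y'(y + 2)/49
  d/dx[-1] = 0

The pieces without y' make up ∂F/∂x and the coefficient of y' is ∂F/∂y:
  ∂F/∂x = 2x/9,
  ∂F/∂y = 2y/49 + 4/49.

Since d/dx[F] = ∂F/∂x + (∂F/∂y)·y' = 0, solve for y':
  (∂F/∂y)·y' = -∂F/∂x
  dy/dx = -(∂F/∂x)/(∂F/∂y) = -(2x/9)/(2y/49 + 4/49)
        = -(2x/9)/(2(y + 2)/49) = -49x/(9y + 18)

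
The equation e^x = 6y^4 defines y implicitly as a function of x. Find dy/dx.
Differentiate the relation implicitly: treat y = y(x) and apply the chain rule, so every y-derivative picks up a y' = dy/dx factor.

With everything moved to the left-hand side, differentiate term by term:
  d/dx[-6y^4] = -24y^3·y'
  d/dx[e^(x)] = e^(x)

Separating the contributions that come from x directly and those that come through y:
  without y':      e^(x)
  multiplying y':  -24y^3

so (e^(x)) + (-24y^3)·y' = 0, and therefore
  dy/dx = -(e^(x))/(-24y^3) = e^(x)/(24y^3)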